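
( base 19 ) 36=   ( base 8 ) 77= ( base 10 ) 63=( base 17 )3C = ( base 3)2100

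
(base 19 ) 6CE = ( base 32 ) 2B8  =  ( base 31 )2fl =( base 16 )968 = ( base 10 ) 2408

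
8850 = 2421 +6429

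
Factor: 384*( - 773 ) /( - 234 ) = 49472/39 = 2^6*3^( - 1 )*13^( - 1)*773^1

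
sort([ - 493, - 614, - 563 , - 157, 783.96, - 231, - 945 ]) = [-945, - 614,- 563, - 493,-231, - 157,783.96]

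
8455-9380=-925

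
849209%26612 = 24237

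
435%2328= 435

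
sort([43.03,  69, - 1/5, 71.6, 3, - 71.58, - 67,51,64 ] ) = [-71.58, - 67 , - 1/5,3, 43.03, 51,64,69 , 71.6 ]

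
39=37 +2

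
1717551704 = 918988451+798563253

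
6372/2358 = 2+92/131 = 2.70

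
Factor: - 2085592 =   -  2^3*19^1*13721^1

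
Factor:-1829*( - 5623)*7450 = 2^1*5^2 * 31^1*59^1*149^1 *5623^1 = 76619279150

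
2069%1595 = 474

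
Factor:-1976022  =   - 2^1*3^3*23^1*37^1*43^1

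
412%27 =7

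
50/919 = 50/919 = 0.05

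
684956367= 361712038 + 323244329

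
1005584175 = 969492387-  - 36091788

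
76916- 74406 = 2510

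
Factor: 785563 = 109^1*7207^1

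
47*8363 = 393061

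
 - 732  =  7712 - 8444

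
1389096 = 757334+631762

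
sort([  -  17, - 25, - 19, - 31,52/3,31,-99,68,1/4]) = [- 99,- 31, - 25,-19, - 17 , 1/4 , 52/3, 31,68] 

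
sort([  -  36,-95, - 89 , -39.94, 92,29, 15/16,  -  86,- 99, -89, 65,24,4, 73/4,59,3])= [- 99, - 95,-89, - 89 ,-86, -39.94, - 36 , 15/16 , 3,4,  73/4 , 24, 29,59, 65, 92]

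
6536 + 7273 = 13809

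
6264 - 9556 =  - 3292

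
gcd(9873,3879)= 9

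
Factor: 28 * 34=2^3*7^1*17^1=952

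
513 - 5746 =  - 5233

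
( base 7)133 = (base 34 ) 25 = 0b1001001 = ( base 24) 31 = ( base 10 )73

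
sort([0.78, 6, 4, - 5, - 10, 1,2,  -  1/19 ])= [ - 10, - 5, - 1/19,0.78,1, 2 , 4,6]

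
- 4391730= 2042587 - 6434317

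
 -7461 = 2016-9477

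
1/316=1/316 = 0.00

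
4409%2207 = 2202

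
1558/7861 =1558/7861 = 0.20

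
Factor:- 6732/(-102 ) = 66 = 2^1*3^1*11^1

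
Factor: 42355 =5^1*43^1 *197^1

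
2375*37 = 87875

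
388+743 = 1131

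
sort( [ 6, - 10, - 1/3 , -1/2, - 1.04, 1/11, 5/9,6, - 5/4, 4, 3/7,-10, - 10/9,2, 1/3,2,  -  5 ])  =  [ - 10 , - 10, - 5, - 5/4, - 10/9 , - 1.04, - 1/2,-1/3,1/11,1/3,3/7,5/9 , 2,2, 4,6, 6]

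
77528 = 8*9691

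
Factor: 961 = 31^2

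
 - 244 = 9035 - 9279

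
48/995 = 48/995 = 0.05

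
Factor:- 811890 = -2^1*3^3*5^1*31^1*97^1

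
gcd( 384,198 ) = 6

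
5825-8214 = -2389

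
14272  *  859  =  12259648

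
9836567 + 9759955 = 19596522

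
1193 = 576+617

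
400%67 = 65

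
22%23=22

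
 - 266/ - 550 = 133/275 =0.48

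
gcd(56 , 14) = 14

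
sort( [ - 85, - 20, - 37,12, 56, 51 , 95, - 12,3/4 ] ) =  [-85, - 37, - 20 ,-12, 3/4, 12, 51, 56, 95 ]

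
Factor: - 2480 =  - 2^4*5^1*31^1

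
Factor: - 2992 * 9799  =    -  29318608 = - 2^4*11^1 * 17^1*41^1 * 239^1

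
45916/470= 97 + 163/235 = 97.69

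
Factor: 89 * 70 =6230 = 2^1*5^1*7^1*89^1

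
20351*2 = 40702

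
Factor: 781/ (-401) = - 11^1 * 71^1*401^(-1)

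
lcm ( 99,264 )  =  792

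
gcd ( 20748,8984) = 4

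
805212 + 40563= 845775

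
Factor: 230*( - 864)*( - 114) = 2^7*3^4*5^1*19^1*23^1= 22654080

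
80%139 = 80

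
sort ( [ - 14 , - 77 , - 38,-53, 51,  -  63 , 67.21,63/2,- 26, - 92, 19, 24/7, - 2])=[-92,  -  77 ,-63, - 53, - 38,- 26 ,-14,- 2, 24/7,  19, 63/2, 51, 67.21 ] 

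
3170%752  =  162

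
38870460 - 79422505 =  - 40552045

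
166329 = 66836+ 99493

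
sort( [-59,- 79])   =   [  -  79, - 59]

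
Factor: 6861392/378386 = 2^3 * 17^( - 1 ) * 31^( - 1) * 97^1*359^( - 1)*4421^1 = 3430696/189193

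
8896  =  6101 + 2795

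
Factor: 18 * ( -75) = -2^1*3^3 * 5^2 = - 1350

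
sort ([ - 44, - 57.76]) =[ - 57.76, - 44]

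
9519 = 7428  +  2091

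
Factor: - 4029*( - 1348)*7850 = 42634072200 = 2^3*3^1 * 5^2*17^1*79^1*157^1 * 337^1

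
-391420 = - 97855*4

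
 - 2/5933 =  - 1+5931/5933 = - 0.00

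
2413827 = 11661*207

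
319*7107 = 2267133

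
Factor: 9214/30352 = 2^( - 3)*7^( - 1) * 17^1 = 17/56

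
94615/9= 10512 + 7/9 = 10512.78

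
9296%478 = 214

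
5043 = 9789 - 4746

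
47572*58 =2759176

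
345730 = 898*385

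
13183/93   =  141 + 70/93 = 141.75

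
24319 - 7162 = 17157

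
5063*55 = 278465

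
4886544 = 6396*764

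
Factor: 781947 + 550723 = 2^1 * 5^1*71^1*1877^1  =  1332670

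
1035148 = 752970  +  282178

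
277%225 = 52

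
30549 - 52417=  - 21868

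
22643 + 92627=115270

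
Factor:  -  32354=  - 2^1*7^1*2311^1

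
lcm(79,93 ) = 7347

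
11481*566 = 6498246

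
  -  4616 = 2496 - 7112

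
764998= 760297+4701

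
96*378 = 36288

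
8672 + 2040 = 10712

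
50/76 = 25/38 =0.66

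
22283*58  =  1292414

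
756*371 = 280476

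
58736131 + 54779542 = 113515673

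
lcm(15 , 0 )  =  0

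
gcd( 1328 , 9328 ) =16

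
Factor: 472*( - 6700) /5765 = -632480/1153 = -2^5*5^1 * 59^1*67^1*1153^( - 1 )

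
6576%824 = 808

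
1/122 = 1/122 = 0.01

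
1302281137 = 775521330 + 526759807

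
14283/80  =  14283/80 = 178.54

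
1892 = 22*86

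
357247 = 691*517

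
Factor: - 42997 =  - 19^1*31^1*73^1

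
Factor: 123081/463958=2^( - 1)*3^1*7^1 * 11^ (-1) * 5861^1 * 21089^( - 1)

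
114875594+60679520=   175555114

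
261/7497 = 29/833=0.03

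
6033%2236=1561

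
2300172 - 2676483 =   -  376311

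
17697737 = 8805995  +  8891742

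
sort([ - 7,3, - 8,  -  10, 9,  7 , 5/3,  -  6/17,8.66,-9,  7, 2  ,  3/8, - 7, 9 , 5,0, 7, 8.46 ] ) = [ - 10, - 9, - 8, - 7,-7,-6/17,0, 3/8, 5/3,2,3,5,  7,7, 7,8.46 , 8.66, 9, 9]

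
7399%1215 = 109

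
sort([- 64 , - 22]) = [  -  64, - 22] 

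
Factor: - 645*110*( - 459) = 32566050 = 2^1*3^4*5^2*11^1*17^1*43^1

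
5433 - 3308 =2125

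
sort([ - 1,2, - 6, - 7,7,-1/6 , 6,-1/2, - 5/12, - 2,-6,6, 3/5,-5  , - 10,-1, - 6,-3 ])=[-10 , - 7, - 6 ,-6 , - 6,-5, - 3,- 2 , - 1,-1, - 1/2,-5/12, - 1/6,3/5, 2,6,6,7 ] 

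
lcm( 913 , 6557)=72127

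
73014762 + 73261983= 146276745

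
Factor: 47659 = 47659^1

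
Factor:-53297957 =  - 61^1*73^1*11969^1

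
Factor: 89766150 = 2^1 * 3^1 * 5^2 *379^1*1579^1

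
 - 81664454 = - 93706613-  - 12042159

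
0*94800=0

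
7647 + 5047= 12694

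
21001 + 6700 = 27701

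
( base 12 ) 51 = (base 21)2J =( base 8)75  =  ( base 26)29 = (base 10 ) 61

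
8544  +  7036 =15580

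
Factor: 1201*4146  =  2^1*3^1*691^1*1201^1   =  4979346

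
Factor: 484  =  2^2*11^2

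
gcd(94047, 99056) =1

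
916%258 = 142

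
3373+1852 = 5225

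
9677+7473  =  17150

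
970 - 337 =633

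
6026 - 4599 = 1427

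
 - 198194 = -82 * 2417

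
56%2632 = 56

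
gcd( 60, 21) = 3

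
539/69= 7+56/69 = 7.81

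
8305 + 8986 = 17291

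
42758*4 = 171032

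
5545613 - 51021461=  - 45475848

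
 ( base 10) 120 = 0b1111000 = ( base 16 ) 78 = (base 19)66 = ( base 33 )3L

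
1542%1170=372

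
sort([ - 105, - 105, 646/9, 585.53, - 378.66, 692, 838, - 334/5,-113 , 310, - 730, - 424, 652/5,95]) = [ - 730,-424, - 378.66 ,  -  113 , - 105, - 105, - 334/5, 646/9,95,652/5, 310 , 585.53,692, 838 ]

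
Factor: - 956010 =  - 2^1 * 3^1*5^1 * 11^1*2897^1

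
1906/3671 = 1906/3671 = 0.52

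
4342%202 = 100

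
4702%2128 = 446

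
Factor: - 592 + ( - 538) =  - 1130=-2^1*5^1*113^1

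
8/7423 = 8/7423 = 0.00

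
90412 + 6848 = 97260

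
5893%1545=1258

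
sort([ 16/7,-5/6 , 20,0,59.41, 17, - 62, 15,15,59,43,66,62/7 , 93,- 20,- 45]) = [-62, - 45, - 20,- 5/6 , 0,16/7,62/7,15,15,17,20, 43, 59,59.41, 66, 93]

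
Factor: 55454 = 2^1*7^1 *17^1 * 233^1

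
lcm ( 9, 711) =711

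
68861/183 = 68861/183= 376.29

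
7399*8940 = 66147060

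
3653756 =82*44558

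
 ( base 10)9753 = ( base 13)4593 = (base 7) 40302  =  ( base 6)113053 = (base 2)10011000011001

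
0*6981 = 0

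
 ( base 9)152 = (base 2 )10000000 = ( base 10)128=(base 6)332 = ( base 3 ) 11202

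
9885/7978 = 1+1907/7978 = 1.24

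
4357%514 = 245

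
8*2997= 23976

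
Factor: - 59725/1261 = -5^2*13^(  -  1)*97^(- 1)  *  2389^1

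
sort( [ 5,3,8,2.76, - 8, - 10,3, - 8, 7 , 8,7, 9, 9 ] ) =[ - 10, - 8, - 8, 2.76,  3,3,5, 7,7, 8 , 8,9, 9]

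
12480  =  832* 15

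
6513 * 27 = 175851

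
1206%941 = 265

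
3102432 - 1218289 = 1884143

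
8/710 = 4/355 =0.01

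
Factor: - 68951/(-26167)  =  19^2*137^( - 1) = 361/137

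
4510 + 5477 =9987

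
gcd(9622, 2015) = 1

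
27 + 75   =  102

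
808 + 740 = 1548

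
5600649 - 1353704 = 4246945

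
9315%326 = 187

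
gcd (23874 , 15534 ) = 6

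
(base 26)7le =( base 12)3090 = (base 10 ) 5292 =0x14AC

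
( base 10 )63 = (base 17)3C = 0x3f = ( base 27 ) 29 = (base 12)53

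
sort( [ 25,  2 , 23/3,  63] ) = [2,23/3,  25,63 ]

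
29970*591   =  17712270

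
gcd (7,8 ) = 1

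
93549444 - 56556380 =36993064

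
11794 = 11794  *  1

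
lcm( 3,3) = 3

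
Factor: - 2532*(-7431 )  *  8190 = 2^3*3^4*5^1*7^1*13^1 * 211^1*2477^1  =  154097241480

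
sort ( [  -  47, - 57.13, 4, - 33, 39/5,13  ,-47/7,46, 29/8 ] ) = [ - 57.13, - 47, -33, - 47/7, 29/8, 4 , 39/5,13, 46 ] 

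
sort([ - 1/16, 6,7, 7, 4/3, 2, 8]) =[-1/16, 4/3,2,6,7, 7 , 8]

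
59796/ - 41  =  -1459+23/41 = - 1458.44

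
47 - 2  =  45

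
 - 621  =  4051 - 4672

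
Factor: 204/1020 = 1/5=5^ ( - 1 ) 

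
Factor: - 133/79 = -7^1 * 19^1*79^ ( - 1 ) 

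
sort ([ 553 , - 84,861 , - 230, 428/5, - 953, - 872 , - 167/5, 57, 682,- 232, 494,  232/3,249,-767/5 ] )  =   [  -  953, - 872, - 232, - 230, - 767/5, - 84, - 167/5, 57,232/3, 428/5,249,  494, 553, 682,861]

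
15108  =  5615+9493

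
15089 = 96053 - 80964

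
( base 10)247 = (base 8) 367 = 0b11110111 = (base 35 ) 72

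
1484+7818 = 9302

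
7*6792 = 47544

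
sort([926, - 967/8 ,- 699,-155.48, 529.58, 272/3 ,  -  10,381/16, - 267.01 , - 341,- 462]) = [ - 699, - 462,  -  341,  -  267.01,  -  155.48, - 967/8, - 10,381/16,  272/3, 529.58,926 ]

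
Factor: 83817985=5^1*71^1*236107^1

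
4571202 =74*61773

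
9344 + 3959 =13303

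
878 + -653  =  225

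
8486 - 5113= 3373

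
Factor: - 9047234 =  - 2^1* 7^1*23^1* 28097^1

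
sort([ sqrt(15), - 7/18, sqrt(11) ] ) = [ - 7/18, sqrt(11) , sqrt(15)]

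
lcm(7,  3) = 21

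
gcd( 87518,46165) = 1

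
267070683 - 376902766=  - 109832083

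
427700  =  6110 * 70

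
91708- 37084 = 54624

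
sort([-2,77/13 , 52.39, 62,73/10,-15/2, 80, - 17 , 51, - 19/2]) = [ - 17, - 19/2 ,-15/2, -2,77/13,73/10,51,52.39,62,  80]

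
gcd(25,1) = 1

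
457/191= 2 + 75/191 = 2.39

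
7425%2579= 2267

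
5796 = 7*828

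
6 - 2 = 4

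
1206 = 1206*1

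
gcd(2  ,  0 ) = 2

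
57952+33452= 91404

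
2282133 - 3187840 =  - 905707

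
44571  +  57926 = 102497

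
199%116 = 83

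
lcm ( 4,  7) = 28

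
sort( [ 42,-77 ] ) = [  -  77, 42]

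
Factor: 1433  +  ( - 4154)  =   - 2721  =  -  3^1*907^1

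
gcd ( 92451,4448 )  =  1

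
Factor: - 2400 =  - 2^5 * 3^1 * 5^2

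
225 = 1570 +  - 1345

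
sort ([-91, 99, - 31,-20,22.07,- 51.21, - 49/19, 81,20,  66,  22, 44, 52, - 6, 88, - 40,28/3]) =[ - 91, - 51.21, - 40, - 31,- 20, - 6,-49/19 , 28/3,20, 22, 22.07, 44, 52 , 66, 81, 88,99 ] 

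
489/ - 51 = -163/17 = - 9.59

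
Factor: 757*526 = 2^1*263^1*757^1 = 398182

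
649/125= 5 + 24/125 = 5.19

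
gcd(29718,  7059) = 39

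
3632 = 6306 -2674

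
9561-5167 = 4394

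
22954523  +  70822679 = 93777202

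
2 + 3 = 5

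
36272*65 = 2357680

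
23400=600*39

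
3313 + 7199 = 10512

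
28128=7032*4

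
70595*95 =6706525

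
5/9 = 5/9 = 0.56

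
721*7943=5726903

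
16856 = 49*344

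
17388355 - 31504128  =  -14115773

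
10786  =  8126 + 2660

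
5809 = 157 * 37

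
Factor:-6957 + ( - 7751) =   -  2^2 * 3677^1 = - 14708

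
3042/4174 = 1521/2087 = 0.73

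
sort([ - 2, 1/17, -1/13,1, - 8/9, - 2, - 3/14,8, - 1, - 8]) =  [ - 8, - 2, - 2, - 1, - 8/9, - 3/14, - 1/13, 1/17 , 1,8]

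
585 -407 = 178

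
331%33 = 1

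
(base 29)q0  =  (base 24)17A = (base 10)754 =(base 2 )1011110010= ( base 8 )1362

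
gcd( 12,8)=4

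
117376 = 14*8384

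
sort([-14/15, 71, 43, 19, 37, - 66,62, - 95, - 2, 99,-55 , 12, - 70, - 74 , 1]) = [ - 95, - 74,  -  70, - 66, - 55  ,- 2, - 14/15, 1, 12, 19, 37,43,62, 71,99] 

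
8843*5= 44215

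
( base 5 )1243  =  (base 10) 198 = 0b11000110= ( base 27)79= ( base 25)7N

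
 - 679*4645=- 3153955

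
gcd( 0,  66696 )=66696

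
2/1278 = 1/639 = 0.00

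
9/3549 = 3/1183 = 0.00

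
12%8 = 4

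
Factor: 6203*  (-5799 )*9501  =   - 341762342697 =- 3^2 * 1933^1*3167^1*6203^1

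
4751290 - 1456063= 3295227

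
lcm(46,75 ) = 3450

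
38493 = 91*423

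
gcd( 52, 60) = 4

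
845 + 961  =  1806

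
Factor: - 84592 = - 2^4*17^1*311^1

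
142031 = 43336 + 98695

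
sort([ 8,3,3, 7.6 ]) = [ 3 , 3,7.6,8] 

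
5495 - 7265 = -1770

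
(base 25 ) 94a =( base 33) 58q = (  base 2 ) 1011001100111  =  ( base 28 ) 78N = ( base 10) 5735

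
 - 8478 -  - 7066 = - 1412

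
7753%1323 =1138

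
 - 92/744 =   -  23/186 = -  0.12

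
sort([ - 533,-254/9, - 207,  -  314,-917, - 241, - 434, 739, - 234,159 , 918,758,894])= [ - 917,  -  533, - 434, - 314, - 241 , - 234, - 207, - 254/9,159, 739, 758,894, 918 ] 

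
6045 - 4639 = 1406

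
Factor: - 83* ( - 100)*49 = 2^2*5^2*7^2*83^1  =  406700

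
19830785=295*67223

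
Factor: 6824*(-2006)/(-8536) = 2^1 *11^ ( -1)*17^1*59^1*97^( - 1)*853^1 = 1711118/1067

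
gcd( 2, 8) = 2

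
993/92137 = 993/92137 = 0.01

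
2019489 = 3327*607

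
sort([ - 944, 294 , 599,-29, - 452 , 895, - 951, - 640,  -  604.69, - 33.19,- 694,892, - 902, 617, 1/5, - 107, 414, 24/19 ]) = [ - 951 , - 944, - 902 , - 694, - 640, - 604.69,-452, - 107, - 33.19, - 29,1/5, 24/19, 294, 414, 599, 617, 892,895]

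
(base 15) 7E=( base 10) 119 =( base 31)3q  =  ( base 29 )43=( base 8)167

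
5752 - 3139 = 2613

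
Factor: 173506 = 2^1*86753^1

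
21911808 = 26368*831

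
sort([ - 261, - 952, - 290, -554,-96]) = [ - 952,-554, - 290,-261, - 96] 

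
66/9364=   33/4682 =0.01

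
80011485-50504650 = 29506835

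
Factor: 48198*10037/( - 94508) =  - 2^( - 1 )*3^1*29^1 * 277^1*10037^1*23627^( - 1) = - 241881663/47254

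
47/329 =1/7 = 0.14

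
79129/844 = 93 + 637/844 = 93.75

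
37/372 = 37/372=0.10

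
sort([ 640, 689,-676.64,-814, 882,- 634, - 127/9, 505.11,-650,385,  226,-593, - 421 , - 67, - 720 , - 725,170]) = [ - 814, - 725, - 720, - 676.64, - 650, - 634,  -  593,-421,-67, - 127/9, 170, 226, 385, 505.11, 640, 689, 882] 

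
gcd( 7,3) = 1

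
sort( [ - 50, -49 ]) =[ - 50 ,  -  49]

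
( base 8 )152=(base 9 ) 127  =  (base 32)3a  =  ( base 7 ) 211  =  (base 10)106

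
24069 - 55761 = - 31692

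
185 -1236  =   - 1051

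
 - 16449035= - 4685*3511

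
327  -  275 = 52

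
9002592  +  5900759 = 14903351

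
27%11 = 5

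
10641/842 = 10641/842 = 12.64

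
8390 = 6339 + 2051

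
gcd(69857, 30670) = 1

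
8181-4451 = 3730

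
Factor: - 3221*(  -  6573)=21171633 = 3^1*7^1 * 313^1 * 3221^1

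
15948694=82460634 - 66511940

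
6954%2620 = 1714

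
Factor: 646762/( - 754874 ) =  - 37^( - 1 )*101^(-2)*323381^1 = - 323381/377437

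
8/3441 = 8/3441 = 0.00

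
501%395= 106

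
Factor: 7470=2^1*3^2*5^1*83^1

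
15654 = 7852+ 7802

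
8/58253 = 8/58253 = 0.00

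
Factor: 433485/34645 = 3^3*19^1* 41^(-1 ) = 513/41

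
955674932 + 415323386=1370998318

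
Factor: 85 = 5^1 *17^1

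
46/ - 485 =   -  1 + 439/485  =  - 0.09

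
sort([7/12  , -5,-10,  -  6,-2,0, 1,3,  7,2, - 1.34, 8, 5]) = [-10 , - 6,-5,  -  2, - 1.34, 0,7/12 , 1 , 2, 3, 5, 7, 8 ] 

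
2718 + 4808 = 7526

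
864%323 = 218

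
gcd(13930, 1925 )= 35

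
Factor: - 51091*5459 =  - 19^1*53^1*103^1 * 2689^1 = - 278905769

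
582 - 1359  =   - 777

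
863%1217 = 863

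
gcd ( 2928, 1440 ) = 48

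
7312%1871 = 1699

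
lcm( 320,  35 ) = 2240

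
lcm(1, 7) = 7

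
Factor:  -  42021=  - 3^2*7^1*23^1*29^1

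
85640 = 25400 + 60240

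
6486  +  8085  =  14571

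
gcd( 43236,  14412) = 14412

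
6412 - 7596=-1184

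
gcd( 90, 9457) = 1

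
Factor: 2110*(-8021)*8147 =-137882353570 = -2^1*5^1*13^1*211^1*617^1*8147^1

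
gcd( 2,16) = 2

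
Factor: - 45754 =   -  2^1 * 22877^1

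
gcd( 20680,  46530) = 5170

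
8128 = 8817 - 689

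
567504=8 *70938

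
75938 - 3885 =72053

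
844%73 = 41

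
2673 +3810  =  6483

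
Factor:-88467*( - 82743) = 3^2*37^1*797^1 *27581^1 = 7320024981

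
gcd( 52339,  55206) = 1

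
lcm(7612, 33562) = 738364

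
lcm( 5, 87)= 435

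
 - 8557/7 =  - 1223 + 4/7 = - 1222.43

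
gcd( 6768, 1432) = 8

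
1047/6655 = 1047/6655= 0.16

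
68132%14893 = 8560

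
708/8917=708/8917 =0.08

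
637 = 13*49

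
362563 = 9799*37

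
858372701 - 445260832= 413111869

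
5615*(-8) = -44920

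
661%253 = 155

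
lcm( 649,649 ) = 649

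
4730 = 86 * 55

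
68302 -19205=49097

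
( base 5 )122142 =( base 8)11100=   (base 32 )4I0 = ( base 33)49j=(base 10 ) 4672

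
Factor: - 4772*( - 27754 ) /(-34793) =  - 2^3*11^( - 1)*1193^1*3163^(-1)*13877^1 = - 132442088/34793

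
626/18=313/9 =34.78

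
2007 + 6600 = 8607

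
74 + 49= 123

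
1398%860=538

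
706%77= 13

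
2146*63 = 135198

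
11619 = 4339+7280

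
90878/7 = 12982+ 4/7 = 12982.57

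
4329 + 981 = 5310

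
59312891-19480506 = 39832385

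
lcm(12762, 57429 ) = 114858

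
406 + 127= 533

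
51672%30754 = 20918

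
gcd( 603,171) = 9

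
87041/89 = 87041/89 =977.99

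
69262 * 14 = 969668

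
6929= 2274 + 4655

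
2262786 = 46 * 49191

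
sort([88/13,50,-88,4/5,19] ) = [ - 88,4/5,88/13,19, 50] 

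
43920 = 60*732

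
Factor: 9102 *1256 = 11432112 = 2^4  *  3^1*37^1*41^1*157^1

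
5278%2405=468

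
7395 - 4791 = 2604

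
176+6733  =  6909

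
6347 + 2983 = 9330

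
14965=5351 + 9614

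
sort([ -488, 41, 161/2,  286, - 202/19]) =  [-488,-202/19, 41, 161/2,286 ]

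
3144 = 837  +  2307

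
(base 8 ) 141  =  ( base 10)97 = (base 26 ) 3j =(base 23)45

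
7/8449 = 1/1207 = 0.00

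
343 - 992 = - 649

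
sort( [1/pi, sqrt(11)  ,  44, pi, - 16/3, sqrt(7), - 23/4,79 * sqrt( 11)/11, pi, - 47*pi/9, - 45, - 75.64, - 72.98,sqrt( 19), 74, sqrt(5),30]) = [ - 75.64, - 72.98, - 45, - 47 * pi/9, - 23/4, - 16/3 , 1/pi, sqrt( 5),  sqrt( 7),pi,pi,  sqrt(11), sqrt (19 ),  79 * sqrt( 11)/11, 30 , 44,  74]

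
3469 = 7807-4338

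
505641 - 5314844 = -4809203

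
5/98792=5/98792=   0.00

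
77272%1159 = 778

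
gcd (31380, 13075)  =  2615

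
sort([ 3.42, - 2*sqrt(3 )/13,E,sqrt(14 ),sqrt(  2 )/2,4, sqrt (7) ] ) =[ - 2*sqrt(3)/13  ,  sqrt ( 2 )/2, sqrt( 7 ),E, 3.42, sqrt(14 ), 4 ]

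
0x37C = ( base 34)Q8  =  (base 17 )318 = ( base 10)892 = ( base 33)r1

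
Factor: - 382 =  - 2^1* 191^1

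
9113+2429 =11542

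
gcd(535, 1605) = 535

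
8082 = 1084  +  6998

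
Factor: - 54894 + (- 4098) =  - 58992= - 2^4*3^1*1229^1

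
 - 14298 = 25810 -40108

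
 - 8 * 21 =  - 168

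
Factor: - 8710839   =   -3^2*47^1*20593^1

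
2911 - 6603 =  - 3692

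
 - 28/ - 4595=28/4595 = 0.01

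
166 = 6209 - 6043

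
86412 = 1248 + 85164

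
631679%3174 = 53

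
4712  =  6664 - 1952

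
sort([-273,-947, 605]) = [ - 947,-273,605]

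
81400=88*925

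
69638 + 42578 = 112216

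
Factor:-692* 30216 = - 20909472=-  2^5*3^1*173^1*1259^1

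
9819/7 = 1402 +5/7  =  1402.71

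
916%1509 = 916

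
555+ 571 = 1126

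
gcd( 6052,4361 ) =89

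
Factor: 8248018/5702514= 4124009/2851257 = 3^( - 1)* 17^(-1) * 37^(- 1 )*1511^(-1)*4124009^1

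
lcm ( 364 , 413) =21476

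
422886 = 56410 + 366476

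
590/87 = 590/87 =6.78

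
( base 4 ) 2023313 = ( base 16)22f7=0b10001011110111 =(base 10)8951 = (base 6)105235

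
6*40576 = 243456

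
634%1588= 634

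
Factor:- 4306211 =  - 7^1 * 13^1 * 79^1 * 599^1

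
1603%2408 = 1603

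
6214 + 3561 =9775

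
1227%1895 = 1227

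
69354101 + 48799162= 118153263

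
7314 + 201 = 7515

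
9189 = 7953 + 1236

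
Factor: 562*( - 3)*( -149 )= 251214 = 2^1*3^1*149^1 *281^1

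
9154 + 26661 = 35815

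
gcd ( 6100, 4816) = 4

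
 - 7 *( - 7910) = 55370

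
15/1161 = 5/387 = 0.01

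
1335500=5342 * 250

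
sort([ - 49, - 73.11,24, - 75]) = [ - 75, - 73.11, - 49, 24]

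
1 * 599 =599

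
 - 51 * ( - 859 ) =43809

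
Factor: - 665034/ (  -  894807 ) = 221678/298269   =  2^1*3^( - 3 )*271^1* 409^1*11047^( - 1 )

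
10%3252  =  10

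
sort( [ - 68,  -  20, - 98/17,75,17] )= [ - 68, - 20, - 98/17,17,  75] 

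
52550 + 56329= 108879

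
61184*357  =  21842688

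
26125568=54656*478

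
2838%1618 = 1220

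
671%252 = 167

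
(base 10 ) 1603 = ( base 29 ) 1Q8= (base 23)30g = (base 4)121003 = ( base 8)3103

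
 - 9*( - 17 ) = 153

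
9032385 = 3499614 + 5532771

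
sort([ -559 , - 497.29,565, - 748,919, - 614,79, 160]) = [ -748, - 614,-559 , - 497.29,79,160,  565,919] 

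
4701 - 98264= - 93563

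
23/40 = 23/40 = 0.57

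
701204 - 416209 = 284995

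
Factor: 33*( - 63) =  - 3^3*7^1 * 11^1 = - 2079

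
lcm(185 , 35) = 1295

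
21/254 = 21/254 = 0.08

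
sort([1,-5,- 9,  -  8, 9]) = [ - 9,- 8, - 5, 1, 9]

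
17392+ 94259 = 111651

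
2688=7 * 384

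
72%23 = 3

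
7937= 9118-1181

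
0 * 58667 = 0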